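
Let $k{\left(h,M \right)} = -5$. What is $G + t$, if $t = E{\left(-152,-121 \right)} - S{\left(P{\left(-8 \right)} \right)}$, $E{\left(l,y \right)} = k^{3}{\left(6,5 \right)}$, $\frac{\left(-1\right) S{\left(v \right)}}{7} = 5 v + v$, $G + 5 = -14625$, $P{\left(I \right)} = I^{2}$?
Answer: $-12067$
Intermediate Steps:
$G = -14630$ ($G = -5 - 14625 = -14630$)
$S{\left(v \right)} = - 42 v$ ($S{\left(v \right)} = - 7 \left(5 v + v\right) = - 7 \cdot 6 v = - 42 v$)
$E{\left(l,y \right)} = -125$ ($E{\left(l,y \right)} = \left(-5\right)^{3} = -125$)
$t = 2563$ ($t = -125 - - 42 \left(-8\right)^{2} = -125 - \left(-42\right) 64 = -125 - -2688 = -125 + 2688 = 2563$)
$G + t = -14630 + 2563 = -12067$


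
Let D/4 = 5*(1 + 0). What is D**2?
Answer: 400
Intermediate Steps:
D = 20 (D = 4*(5*(1 + 0)) = 4*(5*1) = 4*5 = 20)
D**2 = 20**2 = 400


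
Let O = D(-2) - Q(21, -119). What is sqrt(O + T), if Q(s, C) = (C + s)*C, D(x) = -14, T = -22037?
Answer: I*sqrt(33713) ≈ 183.61*I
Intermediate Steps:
Q(s, C) = C*(C + s)
O = -11676 (O = -14 - (-119)*(-119 + 21) = -14 - (-119)*(-98) = -14 - 1*11662 = -14 - 11662 = -11676)
sqrt(O + T) = sqrt(-11676 - 22037) = sqrt(-33713) = I*sqrt(33713)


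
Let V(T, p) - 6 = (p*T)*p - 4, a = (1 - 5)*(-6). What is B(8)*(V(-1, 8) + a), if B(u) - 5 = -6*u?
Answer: 1634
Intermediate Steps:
B(u) = 5 - 6*u
a = 24 (a = -4*(-6) = 24)
V(T, p) = 2 + T*p**2 (V(T, p) = 6 + ((p*T)*p - 4) = 6 + ((T*p)*p - 4) = 6 + (T*p**2 - 4) = 6 + (-4 + T*p**2) = 2 + T*p**2)
B(8)*(V(-1, 8) + a) = (5 - 6*8)*((2 - 1*8**2) + 24) = (5 - 48)*((2 - 1*64) + 24) = -43*((2 - 64) + 24) = -43*(-62 + 24) = -43*(-38) = 1634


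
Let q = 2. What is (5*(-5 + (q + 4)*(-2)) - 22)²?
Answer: 11449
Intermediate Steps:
(5*(-5 + (q + 4)*(-2)) - 22)² = (5*(-5 + (2 + 4)*(-2)) - 22)² = (5*(-5 + 6*(-2)) - 22)² = (5*(-5 - 12) - 22)² = (5*(-17) - 22)² = (-85 - 22)² = (-107)² = 11449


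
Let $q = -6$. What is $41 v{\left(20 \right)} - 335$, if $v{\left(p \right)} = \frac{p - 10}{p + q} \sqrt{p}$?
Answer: $-335 + \frac{410 \sqrt{5}}{7} \approx -204.03$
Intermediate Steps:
$v{\left(p \right)} = \frac{\sqrt{p} \left(-10 + p\right)}{-6 + p}$ ($v{\left(p \right)} = \frac{p - 10}{p - 6} \sqrt{p} = \frac{-10 + p}{-6 + p} \sqrt{p} = \frac{\sqrt{p} \left(-10 + p\right)}{-6 + p}$)
$41 v{\left(20 \right)} - 335 = 41 \frac{\sqrt{20} \left(-10 + 20\right)}{-6 + 20} - 335 = 41 \cdot 2 \sqrt{5} \cdot \frac{1}{14} \cdot 10 - 335 = 41 \frac{10 \sqrt{5}}{7} - 335 = \frac{410 \sqrt{5}}{7} - 335 = -335 + \frac{410 \sqrt{5}}{7}$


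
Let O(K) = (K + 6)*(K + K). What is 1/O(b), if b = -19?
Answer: 1/494 ≈ 0.0020243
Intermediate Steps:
O(K) = 2*K*(6 + K) (O(K) = (6 + K)*(2*K) = 2*K*(6 + K))
1/O(b) = 1/(2*(-19)*(6 - 19)) = 1/(2*(-19)*(-13)) = 1/494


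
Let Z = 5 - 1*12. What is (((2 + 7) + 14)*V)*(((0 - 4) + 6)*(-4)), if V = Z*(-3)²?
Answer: 11592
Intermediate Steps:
Z = -7 (Z = 5 - 12 = -7)
V = -63 (V = -7*(-3)² = -7*9 = -63)
(((2 + 7) + 14)*V)*(((0 - 4) + 6)*(-4)) = (((2 + 7) + 14)*(-63))*(((0 - 4) + 6)*(-4)) = ((9 + 14)*(-63))*((-4 + 6)*(-4)) = (23*(-63))*(2*(-4)) = -1449*(-8) = 11592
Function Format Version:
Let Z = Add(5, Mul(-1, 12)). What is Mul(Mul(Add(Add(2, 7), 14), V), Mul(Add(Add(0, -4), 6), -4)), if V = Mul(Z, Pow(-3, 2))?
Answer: 11592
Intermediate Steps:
Z = -7 (Z = Add(5, -12) = -7)
V = -63 (V = Mul(-7, Pow(-3, 2)) = Mul(-7, 9) = -63)
Mul(Mul(Add(Add(2, 7), 14), V), Mul(Add(Add(0, -4), 6), -4)) = Mul(Mul(Add(Add(2, 7), 14), -63), Mul(Add(Add(0, -4), 6), -4)) = Mul(Mul(Add(9, 14), -63), Mul(Add(-4, 6), -4)) = Mul(Mul(23, -63), Mul(2, -4)) = Mul(-1449, -8) = 11592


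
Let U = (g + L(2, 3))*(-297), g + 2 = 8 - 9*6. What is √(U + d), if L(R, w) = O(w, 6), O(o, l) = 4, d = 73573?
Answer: √86641 ≈ 294.35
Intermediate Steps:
L(R, w) = 4
g = -48 (g = -2 + (8 - 9*6) = -2 + (8 - 54) = -2 - 46 = -48)
U = 13068 (U = (-48 + 4)*(-297) = -44*(-297) = 13068)
√(U + d) = √(13068 + 73573) = √86641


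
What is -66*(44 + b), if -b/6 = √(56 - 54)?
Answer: -2904 + 396*√2 ≈ -2344.0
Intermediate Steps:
b = -6*√2 (b = -6*√(56 - 54) = -6*√2 ≈ -8.4853)
-66*(44 + b) = -66*(44 - 6*√2) = -2904 + 396*√2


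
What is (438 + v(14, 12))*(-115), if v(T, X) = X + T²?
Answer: -74290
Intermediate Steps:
(438 + v(14, 12))*(-115) = (438 + (12 + 14²))*(-115) = (438 + (12 + 196))*(-115) = (438 + 208)*(-115) = 646*(-115) = -74290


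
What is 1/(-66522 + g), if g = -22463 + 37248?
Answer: -1/51737 ≈ -1.9329e-5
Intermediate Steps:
g = 14785
1/(-66522 + g) = 1/(-66522 + 14785) = 1/(-51737) = -1/51737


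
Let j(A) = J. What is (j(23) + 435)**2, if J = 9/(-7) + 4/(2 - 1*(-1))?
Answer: 83466496/441 ≈ 1.8927e+5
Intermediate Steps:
J = 1/21 (J = 9*(-1/7) + 4/(2 + 1) = -9/7 + 4/3 = 1/21 ≈ 0.047619)
j(A) = 1/21
(j(23) + 435)**2 = (1/21 + 435)**2 = (9136/21)**2 = 83466496/441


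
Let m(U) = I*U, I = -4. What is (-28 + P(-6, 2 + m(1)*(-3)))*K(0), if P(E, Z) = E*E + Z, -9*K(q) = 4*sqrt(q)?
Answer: 0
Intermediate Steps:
m(U) = -4*U
K(q) = -4*sqrt(q)/9
P(E, Z) = Z + E**2 (P(E, Z) = E**2 + Z = Z + E**2)
(-28 + P(-6, 2 + m(1)*(-3)))*K(0) = (-28 + ((2 - 4*1*(-3)) + (-6)**2))*(-4*sqrt(0)/9) = (-28 + ((2 - 4*(-3)) + 36))*(-4/9*0) = (-28 + ((2 + 12) + 36))*0 = (-28 + (14 + 36))*0 = (-28 + 50)*0 = 22*0 = 0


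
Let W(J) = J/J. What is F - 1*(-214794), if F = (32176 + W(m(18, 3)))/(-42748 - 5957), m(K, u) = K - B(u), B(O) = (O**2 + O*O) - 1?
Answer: 10461509593/48705 ≈ 2.1479e+5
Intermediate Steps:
B(O) = -1 + 2*O**2 (B(O) = (O**2 + O**2) - 1 = 2*O**2 - 1 = -1 + 2*O**2)
m(K, u) = 1 + K - 2*u**2 (m(K, u) = K - (-1 + 2*u**2) = K + (1 - 2*u**2) = 1 + K - 2*u**2)
W(J) = 1
F = -32177/48705 (F = (32176 + 1)/(-42748 - 5957) = 32177/(-48705) = 32177*(-1/48705) = -32177/48705 ≈ -0.66065)
F - 1*(-214794) = -32177/48705 - 1*(-214794) = -32177/48705 + 214794 = 10461509593/48705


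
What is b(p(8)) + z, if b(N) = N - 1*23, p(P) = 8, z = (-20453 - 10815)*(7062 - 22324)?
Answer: 477212201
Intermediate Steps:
z = 477212216 (z = -31268*(-15262) = 477212216)
b(N) = -23 + N (b(N) = N - 23 = -23 + N)
b(p(8)) + z = (-23 + 8) + 477212216 = -15 + 477212216 = 477212201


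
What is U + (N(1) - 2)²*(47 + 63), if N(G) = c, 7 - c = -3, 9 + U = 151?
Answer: 7182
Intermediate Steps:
U = 142 (U = -9 + 151 = 142)
c = 10 (c = 7 - 1*(-3) = 7 + 3 = 10)
N(G) = 10
U + (N(1) - 2)²*(47 + 63) = 142 + (10 - 2)²*(47 + 63) = 142 + 8²*110 = 142 + 64*110 = 142 + 7040 = 7182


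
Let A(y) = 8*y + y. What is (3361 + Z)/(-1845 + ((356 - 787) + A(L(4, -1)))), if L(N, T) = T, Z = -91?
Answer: -654/457 ≈ -1.4311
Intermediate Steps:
A(y) = 9*y
(3361 + Z)/(-1845 + ((356 - 787) + A(L(4, -1)))) = (3361 - 91)/(-1845 + ((356 - 787) + 9*(-1))) = 3270/(-1845 + (-431 - 9)) = 3270/(-1845 - 440) = 3270/(-2285) = 3270*(-1/2285) = -654/457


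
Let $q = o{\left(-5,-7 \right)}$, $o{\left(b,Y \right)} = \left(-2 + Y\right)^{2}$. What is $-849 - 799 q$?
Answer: $-65568$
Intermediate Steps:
$q = 81$ ($q = \left(-2 - 7\right)^{2} = \left(-9\right)^{2} = 81$)
$-849 - 799 q = -849 - 64719 = -65568$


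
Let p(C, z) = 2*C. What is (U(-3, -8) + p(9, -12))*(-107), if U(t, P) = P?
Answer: -1070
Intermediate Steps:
(U(-3, -8) + p(9, -12))*(-107) = (-8 + 2*9)*(-107) = (-8 + 18)*(-107) = 10*(-107) = -1070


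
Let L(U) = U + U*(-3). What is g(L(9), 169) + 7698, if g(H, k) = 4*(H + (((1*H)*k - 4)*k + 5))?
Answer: -2051450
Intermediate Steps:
L(U) = -2*U (L(U) = U - 3*U = -2*U)
g(H, k) = 20 + 4*H + 4*k*(-4 + H*k) (g(H, k) = 4*(H + ((H*k - 4)*k + 5)) = 4*(H + ((-4 + H*k)*k + 5)) = 4*(H + (k*(-4 + H*k) + 5)) = 4*(H + (5 + k*(-4 + H*k))) = 4*(5 + H + k*(-4 + H*k)) = 20 + 4*H + 4*k*(-4 + H*k))
g(L(9), 169) + 7698 = (20 - 16*169 + 4*(-2*9) + 4*(-2*9)*169²) + 7698 = (20 - 2704 + 4*(-18) + 4*(-18)*28561) + 7698 = (20 - 2704 - 72 - 2056392) + 7698 = -2059148 + 7698 = -2051450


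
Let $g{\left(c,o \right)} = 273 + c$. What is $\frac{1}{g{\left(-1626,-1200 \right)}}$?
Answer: $- \frac{1}{1353} \approx -0.0007391$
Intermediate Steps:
$\frac{1}{g{\left(-1626,-1200 \right)}} = \frac{1}{273 - 1626} = \frac{1}{-1353} = - \frac{1}{1353}$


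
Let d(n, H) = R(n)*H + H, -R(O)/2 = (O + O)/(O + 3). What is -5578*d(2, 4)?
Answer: 66936/5 ≈ 13387.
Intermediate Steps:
R(O) = -4*O/(3 + O) (R(O) = -2*(O + O)/(O + 3) = -2*2*O/(3 + O) = -4*O/(3 + O))
d(n, H) = H - 4*H*n/(3 + n) (d(n, H) = (-4*n/(3 + n))*H + H = -4*H*n/(3 + n) + H = H - 4*H*n/(3 + n))
-5578*d(2, 4) = -16734*4*(1 - 1*2)/(3 + 2) = -16734*4*(1 - 2)/5 = -16734*4*(-1)/5 = -5578*(-12/5) = 66936/5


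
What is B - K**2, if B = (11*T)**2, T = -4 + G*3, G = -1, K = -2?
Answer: 5925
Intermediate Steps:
T = -7 (T = -4 - 1*3 = -4 - 3 = -7)
B = 5929 (B = (11*(-7))**2 = (-77)**2 = 5929)
B - K**2 = 5929 - 1*(-2)**2 = 5929 - 1*4 = 5929 - 4 = 5925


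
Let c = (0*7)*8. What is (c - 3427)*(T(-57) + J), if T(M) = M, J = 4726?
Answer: -16000663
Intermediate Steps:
c = 0 (c = 0*8 = 0)
(c - 3427)*(T(-57) + J) = (0 - 3427)*(-57 + 4726) = -3427*4669 = -16000663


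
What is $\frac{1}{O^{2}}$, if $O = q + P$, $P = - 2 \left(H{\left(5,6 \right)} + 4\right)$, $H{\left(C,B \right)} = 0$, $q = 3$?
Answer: $\frac{1}{25} \approx 0.04$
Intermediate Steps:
$P = -8$ ($P = - 2 \left(0 + 4\right) = \left(-2\right) 4 = -8$)
$O = -5$ ($O = 3 - 8 = -5$)
$\frac{1}{O^{2}} = \frac{1}{\left(-5\right)^{2}} = \frac{1}{25}$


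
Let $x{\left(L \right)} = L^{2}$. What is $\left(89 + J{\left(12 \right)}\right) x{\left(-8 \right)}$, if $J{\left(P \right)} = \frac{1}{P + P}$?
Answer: $\frac{17096}{3} \approx 5698.7$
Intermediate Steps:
$J{\left(P \right)} = \frac{1}{2 P}$
$\left(89 + J{\left(12 \right)}\right) x{\left(-8 \right)} = \left(89 + \frac{1}{2 \cdot 12}\right) \left(-8\right)^{2} = \left(89 + \frac{1}{2} \cdot \frac{1}{12}\right) 64 = \left(89 + \frac{1}{24}\right) 64 = \frac{2137}{24} \cdot 64 = \frac{17096}{3}$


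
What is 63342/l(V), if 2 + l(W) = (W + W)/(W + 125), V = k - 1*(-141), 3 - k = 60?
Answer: -6619239/125 ≈ -52954.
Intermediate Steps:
k = -57 (k = 3 - 1*60 = 3 - 60 = -57)
V = 84 (V = -57 - 1*(-141) = -57 + 141 = 84)
l(W) = -2 + 2*W/(125 + W) (l(W) = -2 + (W + W)/(W + 125) = -2 + (2*W)/(125 + W) = -2 + 2*W/(125 + W))
63342/l(V) = 63342/((-250/(125 + 84))) = 63342/((-250/209)) = 63342/((-250*1/209)) = 63342/(-250/209) = 63342*(-209/250) = -6619239/125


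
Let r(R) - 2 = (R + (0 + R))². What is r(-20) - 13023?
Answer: -11421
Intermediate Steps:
r(R) = 2 + 4*R² (r(R) = 2 + (R + (0 + R))² = 2 + (R + R)² = 2 + (2*R)² = 2 + 4*R²)
r(-20) - 13023 = (2 + 4*(-20)²) - 13023 = (2 + 4*400) - 13023 = (2 + 1600) - 13023 = 1602 - 13023 = -11421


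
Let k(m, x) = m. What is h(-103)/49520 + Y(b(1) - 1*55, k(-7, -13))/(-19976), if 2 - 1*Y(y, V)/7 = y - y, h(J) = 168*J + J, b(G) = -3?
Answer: -43551939/123651440 ≈ -0.35222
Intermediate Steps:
h(J) = 169*J
Y(y, V) = 14 (Y(y, V) = 14 - 7*(y - y) = 14 - 7*0 = 14 + 0 = 14)
h(-103)/49520 + Y(b(1) - 1*55, k(-7, -13))/(-19976) = (169*(-103))/49520 + 14/(-19976) = -17407*1/49520 + 14*(-1/19976) = -17407/49520 - 7/9988 = -43551939/123651440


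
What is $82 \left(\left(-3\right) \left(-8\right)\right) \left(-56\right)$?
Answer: $-110208$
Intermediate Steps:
$82 \left(\left(-3\right) \left(-8\right)\right) \left(-56\right) = 82 \cdot 24 \left(-56\right) = 1968 \left(-56\right) = -110208$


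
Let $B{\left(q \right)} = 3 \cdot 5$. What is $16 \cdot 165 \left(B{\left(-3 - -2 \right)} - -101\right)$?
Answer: $306240$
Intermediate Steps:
$B{\left(q \right)} = 15$
$16 \cdot 165 \left(B{\left(-3 - -2 \right)} - -101\right) = 16 \cdot 165 \left(15 - -101\right) = 2640 \left(15 + 101\right) = 2640 \cdot 116 = 306240$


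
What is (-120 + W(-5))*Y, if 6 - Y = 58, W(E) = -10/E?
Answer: 6136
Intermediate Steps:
Y = -52 (Y = 6 - 1*58 = 6 - 58 = -52)
(-120 + W(-5))*Y = (-120 - 10/(-5))*(-52) = (-120 - 10*(-⅕))*(-52) = (-120 + 2)*(-52) = -118*(-52) = 6136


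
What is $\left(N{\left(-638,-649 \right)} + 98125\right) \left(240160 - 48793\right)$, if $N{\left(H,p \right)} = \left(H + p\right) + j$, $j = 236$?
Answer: $18576760158$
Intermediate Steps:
$N{\left(H,p \right)} = 236 + H + p$ ($N{\left(H,p \right)} = \left(H + p\right) + 236 = 236 + H + p$)
$\left(N{\left(-638,-649 \right)} + 98125\right) \left(240160 - 48793\right) = \left(\left(236 - 638 - 649\right) + 98125\right) \left(240160 - 48793\right) = \left(-1051 + 98125\right) 191367 = 97074 \cdot 191367 = 18576760158$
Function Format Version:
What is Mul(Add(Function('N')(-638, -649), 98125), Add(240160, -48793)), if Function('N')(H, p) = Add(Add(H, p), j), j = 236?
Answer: 18576760158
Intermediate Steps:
Function('N')(H, p) = Add(236, H, p) (Function('N')(H, p) = Add(Add(H, p), 236) = Add(236, H, p))
Mul(Add(Function('N')(-638, -649), 98125), Add(240160, -48793)) = Mul(Add(Add(236, -638, -649), 98125), Add(240160, -48793)) = Mul(Add(-1051, 98125), 191367) = Mul(97074, 191367) = 18576760158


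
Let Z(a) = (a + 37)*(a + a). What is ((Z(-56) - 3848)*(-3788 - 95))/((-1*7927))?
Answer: -6678760/7927 ≈ -842.53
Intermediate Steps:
Z(a) = 2*a*(37 + a) (Z(a) = (37 + a)*(2*a) = 2*a*(37 + a))
((Z(-56) - 3848)*(-3788 - 95))/((-1*7927)) = ((2*(-56)*(37 - 56) - 3848)*(-3788 - 95))/((-1*7927)) = ((2*(-56)*(-19) - 3848)*(-3883))/(-7927) = ((2128 - 3848)*(-3883))*(-1/7927) = -1720*(-3883)*(-1/7927) = 6678760*(-1/7927) = -6678760/7927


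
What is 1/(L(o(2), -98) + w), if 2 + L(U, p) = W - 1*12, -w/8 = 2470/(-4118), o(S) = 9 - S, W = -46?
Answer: -2059/113660 ≈ -0.018115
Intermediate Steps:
w = 9880/2059 (w = -19760/(-4118) = -19760*(-1)/4118 = -8*(-1235/2059) = 9880/2059 ≈ 4.7984)
L(U, p) = -60 (L(U, p) = -2 + (-46 - 1*12) = -2 + (-46 - 12) = -2 - 58 = -60)
1/(L(o(2), -98) + w) = 1/(-60 + 9880/2059) = 1/(-113660/2059) = -2059/113660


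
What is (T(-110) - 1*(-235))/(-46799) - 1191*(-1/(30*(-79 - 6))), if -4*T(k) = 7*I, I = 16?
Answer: -18755153/39779150 ≈ -0.47148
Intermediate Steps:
T(k) = -28 (T(k) = -7*16/4 = -1/4*112 = -28)
(T(-110) - 1*(-235))/(-46799) - 1191*(-1/(30*(-79 - 6))) = (-28 - 1*(-235))/(-46799) - 1191*(-1/(30*(-79 - 6))) = (-28 + 235)*(-1/46799) - 1191/((-85*(-30))) = 207*(-1/46799) - 1191/2550 = -207/46799 - 1191*1/2550 = -207/46799 - 397/850 = -18755153/39779150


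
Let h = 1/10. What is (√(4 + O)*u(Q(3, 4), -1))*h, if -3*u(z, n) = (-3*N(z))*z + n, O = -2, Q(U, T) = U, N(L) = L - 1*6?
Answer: -13*√2/15 ≈ -1.2257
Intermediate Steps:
N(L) = -6 + L (N(L) = L - 6 = -6 + L)
u(z, n) = -n/3 - z*(18 - 3*z)/3 (u(z, n) = -((-3*(-6 + z))*z + n)/3 = -((18 - 3*z)*z + n)/3 = -(z*(18 - 3*z) + n)/3 = -(n + z*(18 - 3*z))/3 = -n/3 - z*(18 - 3*z)/3)
h = ⅒ ≈ 0.10000
(√(4 + O)*u(Q(3, 4), -1))*h = (√(4 - 2)*(-⅓*(-1) + 3*(-6 + 3)))*(⅒) = (√2*(⅓ + 3*(-3)))*(⅒) = (√2*(⅓ - 9))*(⅒) = (√2*(-26/3))*(⅒) = -26*√2/3*(⅒) = -13*√2/15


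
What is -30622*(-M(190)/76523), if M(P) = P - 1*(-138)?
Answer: 10044016/76523 ≈ 131.25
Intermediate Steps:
M(P) = 138 + P (M(P) = P + 138 = 138 + P)
-30622*(-M(190)/76523) = -30622/((-76523/(138 + 190))) = -30622/((-76523/328)) = -30622/((-76523*1/328)) = -30622/(-76523/328) = -30622*(-328/76523) = 10044016/76523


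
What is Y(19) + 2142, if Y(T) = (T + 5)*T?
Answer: 2598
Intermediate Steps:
Y(T) = T*(5 + T) (Y(T) = (5 + T)*T = T*(5 + T))
Y(19) + 2142 = 19*(5 + 19) + 2142 = 19*24 + 2142 = 456 + 2142 = 2598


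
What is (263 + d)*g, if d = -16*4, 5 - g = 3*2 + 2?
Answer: -597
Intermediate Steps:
g = -3 (g = 5 - (3*2 + 2) = 5 - (6 + 2) = 5 - 1*8 = 5 - 8 = -3)
d = -64
(263 + d)*g = (263 - 64)*(-3) = 199*(-3) = -597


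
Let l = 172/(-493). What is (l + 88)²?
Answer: 1867276944/243049 ≈ 7682.7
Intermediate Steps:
l = -172/493 (l = 172*(-1/493) = -172/493 ≈ -0.34888)
(l + 88)² = (-172/493 + 88)² = (43212/493)² = 1867276944/243049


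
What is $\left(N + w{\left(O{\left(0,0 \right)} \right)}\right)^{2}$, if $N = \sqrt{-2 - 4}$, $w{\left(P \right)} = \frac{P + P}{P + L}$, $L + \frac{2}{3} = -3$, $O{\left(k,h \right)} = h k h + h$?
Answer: $-6$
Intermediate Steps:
$O{\left(k,h \right)} = h + k h^{2}$ ($O{\left(k,h \right)} = k h^{2} + h = h + k h^{2}$)
$L = - \frac{11}{3}$ ($L = - \frac{2}{3} - 3 = - \frac{11}{3} \approx -3.6667$)
$w{\left(P \right)} = \frac{2 P}{- \frac{11}{3} + P}$ ($w{\left(P \right)} = \frac{P + P}{P - \frac{11}{3}} = \frac{2 P}{- \frac{11}{3} + P}$)
$N = i \sqrt{6}$ ($N = \sqrt{-6} = i \sqrt{6} \approx 2.4495 i$)
$\left(N + w{\left(O{\left(0,0 \right)} \right)}\right)^{2} = \left(i \sqrt{6} + \frac{6 \cdot 0 \left(1 + 0 \cdot 0\right)}{-11 + 3 \cdot 0 \left(1 + 0 \cdot 0\right)}\right)^{2} = \left(i \sqrt{6} + \frac{6 \cdot 0 \left(1 + 0\right)}{-11 + 3 \cdot 0 \left(1 + 0\right)}\right)^{2} = \left(i \sqrt{6} + \frac{6 \cdot 0 \cdot 1}{-11 + 3 \cdot 0 \cdot 1}\right)^{2} = \left(i \sqrt{6} + 6 \cdot 0 \frac{1}{-11 + 3 \cdot 0}\right)^{2} = \left(i \sqrt{6} + 6 \cdot 0 \frac{1}{-11 + 0}\right)^{2} = \left(i \sqrt{6} + 6 \cdot 0 \frac{1}{-11}\right)^{2} = \left(i \sqrt{6} + 6 \cdot 0 \left(- \frac{1}{11}\right)\right)^{2} = \left(i \sqrt{6} + 0\right)^{2} = \left(i \sqrt{6}\right)^{2} = -6$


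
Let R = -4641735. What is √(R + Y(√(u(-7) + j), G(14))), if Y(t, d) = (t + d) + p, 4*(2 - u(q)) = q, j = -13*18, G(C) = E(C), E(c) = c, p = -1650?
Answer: √(-18573484 + 2*I*√921)/2 ≈ 0.0035209 + 2154.8*I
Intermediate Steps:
G(C) = C
j = -234
u(q) = 2 - q/4
Y(t, d) = -1650 + d + t (Y(t, d) = (t + d) - 1650 = (d + t) - 1650 = -1650 + d + t)
√(R + Y(√(u(-7) + j), G(14))) = √(-4641735 + (-1650 + 14 + √((2 - ¼*(-7)) - 234))) = √(-4641735 + (-1650 + 14 + √((2 + 7/4) - 234))) = √(-4641735 + (-1650 + 14 + √(15/4 - 234))) = √(-4641735 + (-1650 + 14 + √(-921/4))) = √(-4641735 + (-1650 + 14 + I*√921/2)) = √(-4641735 + (-1636 + I*√921/2)) = √(-4643371 + I*√921/2)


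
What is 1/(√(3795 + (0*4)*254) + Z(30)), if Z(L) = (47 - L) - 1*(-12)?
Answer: -29/2954 + √3795/2954 ≈ 0.011037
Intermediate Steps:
Z(L) = 59 - L (Z(L) = (47 - L) + 12 = 59 - L)
1/(√(3795 + (0*4)*254) + Z(30)) = 1/(√(3795 + (0*4)*254) + (59 - 1*30)) = 1/(√(3795 + 0*254) + (59 - 30)) = 1/(√(3795 + 0) + 29) = 1/(√3795 + 29) = 1/(29 + √3795)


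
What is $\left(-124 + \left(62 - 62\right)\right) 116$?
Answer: $-14384$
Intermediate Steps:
$\left(-124 + \left(62 - 62\right)\right) 116 = \left(-124 + 0\right) 116 = \left(-124\right) 116 = -14384$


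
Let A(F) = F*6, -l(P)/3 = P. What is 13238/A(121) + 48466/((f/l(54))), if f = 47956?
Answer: -633167708/4352007 ≈ -145.49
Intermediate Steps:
l(P) = -3*P
A(F) = 6*F
13238/A(121) + 48466/((f/l(54))) = 13238/((6*121)) + 48466/((47956/((-3*54)))) = 13238/726 + 48466/((47956/(-162))) = 13238*(1/726) + 48466/((47956*(-1/162))) = 6619/363 + 48466/(-23978/81) = 6619/363 + 48466*(-81/23978) = 6619/363 - 1962873/11989 = -633167708/4352007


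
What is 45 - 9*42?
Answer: -333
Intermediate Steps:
45 - 9*42 = 45 - 378 = -333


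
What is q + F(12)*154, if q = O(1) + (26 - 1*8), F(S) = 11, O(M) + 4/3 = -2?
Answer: 5126/3 ≈ 1708.7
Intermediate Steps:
O(M) = -10/3 (O(M) = -4/3 - 2 = -10/3)
q = 44/3 (q = -10/3 + (26 - 1*8) = -10/3 + (26 - 8) = -10/3 + 18 = 44/3 ≈ 14.667)
q + F(12)*154 = 44/3 + 11*154 = 44/3 + 1694 = 5126/3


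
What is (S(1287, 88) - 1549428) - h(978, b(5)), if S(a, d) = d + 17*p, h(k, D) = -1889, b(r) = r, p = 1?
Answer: -1547434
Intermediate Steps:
S(a, d) = 17 + d (S(a, d) = d + 17*1 = d + 17 = 17 + d)
(S(1287, 88) - 1549428) - h(978, b(5)) = ((17 + 88) - 1549428) - 1*(-1889) = (105 - 1549428) + 1889 = -1549323 + 1889 = -1547434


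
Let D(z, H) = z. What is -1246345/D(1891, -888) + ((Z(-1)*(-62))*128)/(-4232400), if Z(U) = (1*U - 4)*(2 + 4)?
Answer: -21981169947/33347785 ≈ -659.15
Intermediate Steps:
Z(U) = -24 + 6*U (Z(U) = (U - 4)*6 = (-4 + U)*6 = -24 + 6*U)
-1246345/D(1891, -888) + ((Z(-1)*(-62))*128)/(-4232400) = -1246345/1891 + (((-24 + 6*(-1))*(-62))*128)/(-4232400) = -1246345*1/1891 + (((-24 - 6)*(-62))*128)*(-1/4232400) = -1246345/1891 + (-30*(-62)*128)*(-1/4232400) = -1246345/1891 + (1860*128)*(-1/4232400) = -1246345/1891 + 238080*(-1/4232400) = -1246345/1891 - 992/17635 = -21981169947/33347785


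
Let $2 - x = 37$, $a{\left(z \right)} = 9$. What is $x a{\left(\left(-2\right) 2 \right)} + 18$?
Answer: $-297$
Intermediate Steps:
$x = -35$ ($x = 2 - 37 = -35$)
$x a{\left(\left(-2\right) 2 \right)} + 18 = \left(-35\right) 9 + 18 = -315 + 18 = -297$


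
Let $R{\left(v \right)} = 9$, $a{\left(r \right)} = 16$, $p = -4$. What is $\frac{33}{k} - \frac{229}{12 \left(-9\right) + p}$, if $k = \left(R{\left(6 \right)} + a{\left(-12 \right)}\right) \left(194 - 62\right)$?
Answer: $\frac{5753}{2800} \approx 2.0546$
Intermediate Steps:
$k = 3300$ ($k = \left(9 + 16\right) \left(194 - 62\right) = 25 \cdot 132 = 3300$)
$\frac{33}{k} - \frac{229}{12 \left(-9\right) + p} = \frac{33}{3300} - \frac{229}{12 \left(-9\right) - 4} = 33 \cdot \frac{1}{3300} - \frac{229}{-108 - 4} = \frac{1}{100} - \frac{229}{-112} = \frac{1}{100} - - \frac{229}{112} = \frac{1}{100} + \frac{229}{112} = \frac{5753}{2800}$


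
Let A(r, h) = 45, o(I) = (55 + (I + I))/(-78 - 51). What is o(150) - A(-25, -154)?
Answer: -6160/129 ≈ -47.752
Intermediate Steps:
o(I) = -55/129 - 2*I/129 (o(I) = (55 + 2*I)/(-129) = (55 + 2*I)*(-1/129) = -55/129 - 2*I/129)
o(150) - A(-25, -154) = (-55/129 - 2/129*150) - 1*45 = (-55/129 - 100/43) - 45 = -355/129 - 45 = -6160/129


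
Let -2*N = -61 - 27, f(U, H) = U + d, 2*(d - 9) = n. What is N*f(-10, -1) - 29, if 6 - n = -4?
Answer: 147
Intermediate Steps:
n = 10 (n = 6 - 1*(-4) = 6 + 4 = 10)
d = 14 (d = 9 + (1/2)*10 = 9 + 5 = 14)
f(U, H) = 14 + U (f(U, H) = U + 14 = 14 + U)
N = 44 (N = -(-61 - 27)/2 = -1/2*(-88) = 44)
N*f(-10, -1) - 29 = 44*(14 - 10) - 29 = 44*4 - 29 = 176 - 29 = 147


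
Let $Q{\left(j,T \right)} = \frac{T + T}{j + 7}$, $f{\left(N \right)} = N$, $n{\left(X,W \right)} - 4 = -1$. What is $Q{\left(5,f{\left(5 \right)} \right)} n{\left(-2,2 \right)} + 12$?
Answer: $\frac{29}{2} \approx 14.5$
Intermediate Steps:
$n{\left(X,W \right)} = 3$ ($n{\left(X,W \right)} = 4 - 1 = 3$)
$Q{\left(j,T \right)} = \frac{2 T}{7 + j}$
$Q{\left(5,f{\left(5 \right)} \right)} n{\left(-2,2 \right)} + 12 = 2 \cdot 5 \frac{1}{7 + 5} \cdot 3 + 12 = 2 \cdot 5 \cdot \frac{1}{12} \cdot 3 + 12 = \frac{5}{6} \cdot 3 + 12 = \frac{5}{2} + 12 = \frac{29}{2}$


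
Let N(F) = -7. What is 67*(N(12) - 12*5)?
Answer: -4489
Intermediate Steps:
67*(N(12) - 12*5) = 67*(-7 - 12*5) = 67*(-7 - 60) = 67*(-67) = -4489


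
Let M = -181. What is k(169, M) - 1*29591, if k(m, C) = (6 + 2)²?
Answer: -29527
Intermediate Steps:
k(m, C) = 64 (k(m, C) = 8² = 64)
k(169, M) - 1*29591 = 64 - 1*29591 = 64 - 29591 = -29527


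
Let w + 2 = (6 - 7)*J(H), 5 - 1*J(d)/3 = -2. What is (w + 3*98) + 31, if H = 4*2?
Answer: 302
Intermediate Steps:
H = 8
J(d) = 21 (J(d) = 15 - 3*(-2) = 15 + 6 = 21)
w = -23 (w = -2 + (6 - 7)*21 = -2 - 1*21 = -2 - 21 = -23)
(w + 3*98) + 31 = (-23 + 3*98) + 31 = (-23 + 294) + 31 = 271 + 31 = 302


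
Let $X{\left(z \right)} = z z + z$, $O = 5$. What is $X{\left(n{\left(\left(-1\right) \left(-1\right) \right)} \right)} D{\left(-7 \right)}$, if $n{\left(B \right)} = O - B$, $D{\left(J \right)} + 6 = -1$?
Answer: $-140$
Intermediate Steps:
$D{\left(J \right)} = -7$ ($D{\left(J \right)} = -6 - 1 = -7$)
$n{\left(B \right)} = 5 - B$
$X{\left(z \right)} = z + z^{2}$ ($X{\left(z \right)} = z^{2} + z = z + z^{2}$)
$X{\left(n{\left(\left(-1\right) \left(-1\right) \right)} \right)} D{\left(-7 \right)} = \left(5 - \left(-1\right) \left(-1\right)\right) \left(1 + \left(5 - \left(-1\right) \left(-1\right)\right)\right) \left(-7\right) = \left(5 - 1\right) \left(1 + \left(5 - 1\right)\right) \left(-7\right) = 4 \left(1 + 4\right) \left(-7\right) = 4 \cdot 5 \left(-7\right) = 20 \left(-7\right) = -140$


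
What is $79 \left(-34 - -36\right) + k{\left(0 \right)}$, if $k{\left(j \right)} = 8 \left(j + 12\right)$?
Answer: $254$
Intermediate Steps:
$k{\left(j \right)} = 96 + 8 j$ ($k{\left(j \right)} = 8 \left(12 + j\right) = 96 + 8 j$)
$79 \left(-34 - -36\right) + k{\left(0 \right)} = 79 \left(-34 - -36\right) + \left(96 + 8 \cdot 0\right) = 79 \left(-34 + 36\right) + \left(96 + 0\right) = 79 \cdot 2 + 96 = 158 + 96 = 254$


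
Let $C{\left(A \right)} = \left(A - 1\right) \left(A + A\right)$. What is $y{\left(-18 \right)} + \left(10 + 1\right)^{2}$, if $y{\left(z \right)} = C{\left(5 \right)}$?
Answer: $161$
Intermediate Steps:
$C{\left(A \right)} = 2 A \left(-1 + A\right)$ ($C{\left(A \right)} = \left(-1 + A\right) 2 A = 2 A \left(-1 + A\right)$)
$y{\left(z \right)} = 40$ ($y{\left(z \right)} = 2 \cdot 5 \left(-1 + 5\right) = 2 \cdot 5 \cdot 4 = 40$)
$y{\left(-18 \right)} + \left(10 + 1\right)^{2} = 40 + \left(10 + 1\right)^{2} = 40 + 11^{2} = 40 + 121 = 161$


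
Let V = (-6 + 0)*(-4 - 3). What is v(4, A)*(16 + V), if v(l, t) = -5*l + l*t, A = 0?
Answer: -1160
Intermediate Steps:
V = 42 (V = -6*(-7) = 42)
v(4, A)*(16 + V) = (4*(-5 + 0))*(16 + 42) = (4*(-5))*58 = -20*58 = -1160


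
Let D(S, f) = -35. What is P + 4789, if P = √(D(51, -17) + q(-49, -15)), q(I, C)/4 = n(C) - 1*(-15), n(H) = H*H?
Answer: 4789 + 5*√37 ≈ 4819.4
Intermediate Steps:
n(H) = H²
q(I, C) = 60 + 4*C² (q(I, C) = 4*(C² - 1*(-15)) = 4*(C² + 15) = 4*(15 + C²) = 60 + 4*C²)
P = 5*√37 (P = √(-35 + (60 + 4*(-15)²)) = √(-35 + (60 + 4*225)) = √(-35 + (60 + 900)) = √(-35 + 960) = √925 = 5*√37 ≈ 30.414)
P + 4789 = 5*√37 + 4789 = 4789 + 5*√37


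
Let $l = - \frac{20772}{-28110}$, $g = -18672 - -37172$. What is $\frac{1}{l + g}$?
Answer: $\frac{4685}{86675962} \approx 5.4052 \cdot 10^{-5}$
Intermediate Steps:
$g = 18500$ ($g = -18672 + 37172 = 18500$)
$l = \frac{3462}{4685}$ ($l = \left(-20772\right) \left(- \frac{1}{28110}\right) = \frac{3462}{4685} \approx 0.73895$)
$\frac{1}{l + g} = \frac{1}{\frac{3462}{4685} + 18500} = \frac{1}{\frac{86675962}{4685}} = \frac{4685}{86675962}$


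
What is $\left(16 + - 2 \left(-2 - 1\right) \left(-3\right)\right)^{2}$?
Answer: $4$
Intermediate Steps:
$\left(16 + - 2 \left(-2 - 1\right) \left(-3\right)\right)^{2} = \left(16 + \left(-2\right) \left(-3\right) \left(-3\right)\right)^{2} = \left(16 + 6 \left(-3\right)\right)^{2} = \left(16 - 18\right)^{2} = \left(-2\right)^{2} = 4$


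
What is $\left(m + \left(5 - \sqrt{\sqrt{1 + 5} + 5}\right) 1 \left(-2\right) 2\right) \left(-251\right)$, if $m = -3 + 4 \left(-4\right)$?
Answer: $9789 - 1004 \sqrt{5 + \sqrt{6}} \approx 7048.7$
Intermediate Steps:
$m = -19$ ($m = -3 - 16 = -19$)
$\left(m + \left(5 - \sqrt{\sqrt{1 + 5} + 5}\right) 1 \left(-2\right) 2\right) \left(-251\right) = \left(-19 + \left(5 - \sqrt{\sqrt{1 + 5} + 5}\right) 1 \left(-2\right) 2\right) \left(-251\right) = \left(-19 + \left(5 - \sqrt{\sqrt{6} + 5}\right) \left(\left(-2\right) 2\right)\right) \left(-251\right) = \left(-19 + \left(5 - \sqrt{5 + \sqrt{6}}\right) \left(-4\right)\right) \left(-251\right) = \left(-19 - \left(20 - 4 \sqrt{5 + \sqrt{6}}\right)\right) \left(-251\right) = \left(-39 + 4 \sqrt{5 + \sqrt{6}}\right) \left(-251\right) = 9789 - 1004 \sqrt{5 + \sqrt{6}}$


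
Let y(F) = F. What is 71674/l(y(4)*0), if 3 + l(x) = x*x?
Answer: -71674/3 ≈ -23891.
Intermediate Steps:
l(x) = -3 + x² (l(x) = -3 + x*x = -3 + x²)
71674/l(y(4)*0) = 71674/(-3 + (4*0)²) = 71674/(-3 + 0²) = 71674/(-3 + 0) = 71674/(-3) = 71674*(-⅓) = -71674/3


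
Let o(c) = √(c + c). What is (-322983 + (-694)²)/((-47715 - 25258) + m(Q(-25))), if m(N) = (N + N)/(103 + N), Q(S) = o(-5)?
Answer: 158653*(-√10 + 103*I)/(-7516219*I + 72971*√10) ≈ -2.1741 - 1.8277e-6*I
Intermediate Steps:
o(c) = √2*√c (o(c) = √(2*c) = √2*√c)
Q(S) = I*√10 (Q(S) = √2*√(-5) = √2*(I*√5) = I*√10)
m(N) = 2*N/(103 + N) (m(N) = (2*N)/(103 + N) = 2*N/(103 + N))
(-322983 + (-694)²)/((-47715 - 25258) + m(Q(-25))) = (-322983 + (-694)²)/((-47715 - 25258) + 2*(I*√10)/(103 + I*√10)) = (-322983 + 481636)/(-72973 + 2*I*√10/(103 + I*√10)) = 158653/(-72973 + 2*I*√10/(103 + I*√10))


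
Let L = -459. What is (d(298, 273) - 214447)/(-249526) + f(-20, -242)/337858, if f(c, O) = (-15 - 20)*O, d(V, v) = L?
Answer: 1098841126/1239769931 ≈ 0.88633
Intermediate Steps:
d(V, v) = -459
f(c, O) = -35*O
(d(298, 273) - 214447)/(-249526) + f(-20, -242)/337858 = (-459 - 214447)/(-249526) - 35*(-242)/337858 = -214906*(-1/249526) + 8470*(1/337858) = 107453/124763 + 4235/168929 = 1098841126/1239769931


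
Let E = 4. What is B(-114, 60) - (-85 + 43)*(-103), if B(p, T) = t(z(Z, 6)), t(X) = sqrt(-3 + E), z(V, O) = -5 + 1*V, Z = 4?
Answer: -4325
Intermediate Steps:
z(V, O) = -5 + V
t(X) = 1 (t(X) = sqrt(-3 + 4) = sqrt(1) = 1)
B(p, T) = 1
B(-114, 60) - (-85 + 43)*(-103) = 1 - (-85 + 43)*(-103) = 1 - (-42)*(-103) = 1 - 1*4326 = 1 - 4326 = -4325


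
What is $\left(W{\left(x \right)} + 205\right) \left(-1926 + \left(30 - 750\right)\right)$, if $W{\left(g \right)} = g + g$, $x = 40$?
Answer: $-754110$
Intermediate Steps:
$W{\left(g \right)} = 2 g$
$\left(W{\left(x \right)} + 205\right) \left(-1926 + \left(30 - 750\right)\right) = \left(2 \cdot 40 + 205\right) \left(-1926 + \left(30 - 750\right)\right) = \left(80 + 205\right) \left(-1926 + \left(30 - 750\right)\right) = 285 \left(-1926 - 720\right) = 285 \left(-2646\right) = -754110$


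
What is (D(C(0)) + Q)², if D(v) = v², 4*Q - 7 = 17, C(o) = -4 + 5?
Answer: 49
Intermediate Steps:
C(o) = 1
Q = 6 (Q = 7/4 + (¼)*17 = 7/4 + 17/4 = 6)
(D(C(0)) + Q)² = (1² + 6)² = (1 + 6)² = 7² = 49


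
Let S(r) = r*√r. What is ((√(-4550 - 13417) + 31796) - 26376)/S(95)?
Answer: √95*(5420 + I*√17967)/9025 ≈ 5.8535 + 0.14476*I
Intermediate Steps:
S(r) = r^(3/2)
((√(-4550 - 13417) + 31796) - 26376)/S(95) = ((√(-4550 - 13417) + 31796) - 26376)/(95^(3/2)) = ((√(-17967) + 31796) - 26376)/((95*√95)) = ((I*√17967 + 31796) - 26376)*(√95/9025) = ((31796 + I*√17967) - 26376)*(√95/9025) = (5420 + I*√17967)*(√95/9025) = √95*(5420 + I*√17967)/9025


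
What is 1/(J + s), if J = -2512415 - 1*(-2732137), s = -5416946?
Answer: -1/5197224 ≈ -1.9241e-7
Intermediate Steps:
J = 219722 (J = -2512415 + 2732137 = 219722)
1/(J + s) = 1/(219722 - 5416946) = 1/(-5197224) = -1/5197224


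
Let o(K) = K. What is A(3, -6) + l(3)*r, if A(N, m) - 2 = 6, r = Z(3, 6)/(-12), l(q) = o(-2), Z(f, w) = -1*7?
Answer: 41/6 ≈ 6.8333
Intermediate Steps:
Z(f, w) = -7
l(q) = -2
r = 7/12 (r = -7/(-12) = -7*(-1/12) = 7/12 ≈ 0.58333)
A(N, m) = 8 (A(N, m) = 2 + 6 = 8)
A(3, -6) + l(3)*r = 8 - 2*7/12 = 8 - 7/6 = 41/6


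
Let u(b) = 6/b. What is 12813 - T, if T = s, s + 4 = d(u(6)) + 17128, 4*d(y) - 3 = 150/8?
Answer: -69063/16 ≈ -4316.4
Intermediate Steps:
d(y) = 87/16 (d(y) = ¾ + (150/8)/4 = ¾ + (150*(⅛))/4 = ¾ + (¼)*(75/4) = ¾ + 75/16 = 87/16)
s = 274071/16 (s = -4 + (87/16 + 17128) = -4 + 274135/16 = 274071/16 ≈ 17129.)
T = 274071/16 ≈ 17129.
12813 - T = 12813 - 1*274071/16 = 12813 - 274071/16 = -69063/16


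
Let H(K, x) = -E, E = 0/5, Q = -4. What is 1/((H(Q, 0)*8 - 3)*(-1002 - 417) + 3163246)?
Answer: 1/3167503 ≈ 3.1571e-7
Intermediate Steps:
E = 0 (E = 0*(⅕) = 0)
H(K, x) = 0 (H(K, x) = -1*0 = 0)
1/((H(Q, 0)*8 - 3)*(-1002 - 417) + 3163246) = 1/((0*8 - 3)*(-1002 - 417) + 3163246) = 1/((0 - 3)*(-1419) + 3163246) = 1/(-3*(-1419) + 3163246) = 1/(4257 + 3163246) = 1/3167503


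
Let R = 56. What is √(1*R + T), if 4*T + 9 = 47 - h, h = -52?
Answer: √314/2 ≈ 8.8600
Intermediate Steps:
T = 45/2 (T = -9/4 + (47 - 1*(-52))/4 = -9/4 + (47 + 52)/4 = -9/4 + (¼)*99 = -9/4 + 99/4 = 45/2 ≈ 22.500)
√(1*R + T) = √(1*56 + 45/2) = √(56 + 45/2) = √(157/2) = √314/2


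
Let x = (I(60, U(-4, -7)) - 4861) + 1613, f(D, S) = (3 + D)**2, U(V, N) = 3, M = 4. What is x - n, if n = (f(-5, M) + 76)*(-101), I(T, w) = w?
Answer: 4835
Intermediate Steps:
n = -8080 (n = ((3 - 5)**2 + 76)*(-101) = ((-2)**2 + 76)*(-101) = (4 + 76)*(-101) = 80*(-101) = -8080)
x = -3245 (x = (3 - 4861) + 1613 = -4858 + 1613 = -3245)
x - n = -3245 - 1*(-8080) = -3245 + 8080 = 4835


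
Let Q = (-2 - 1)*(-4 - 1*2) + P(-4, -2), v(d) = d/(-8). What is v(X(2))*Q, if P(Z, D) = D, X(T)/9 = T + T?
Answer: -72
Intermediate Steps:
X(T) = 18*T (X(T) = 9*(T + T) = 9*(2*T) = 18*T)
v(d) = -d/8 (v(d) = d*(-1/8) = -d/8)
Q = 16 (Q = (-2 - 1)*(-4 - 1*2) - 2 = -3*(-4 - 2) - 2 = -3*(-6) - 2 = 18 - 2 = 16)
v(X(2))*Q = -9*2/4*16 = -1/8*36*16 = -9/2*16 = -72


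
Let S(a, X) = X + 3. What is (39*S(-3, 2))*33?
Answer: 6435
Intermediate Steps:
S(a, X) = 3 + X
(39*S(-3, 2))*33 = (39*(3 + 2))*33 = (39*5)*33 = 195*33 = 6435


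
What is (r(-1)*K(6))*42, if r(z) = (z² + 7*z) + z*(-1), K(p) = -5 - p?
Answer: 2310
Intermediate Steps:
r(z) = z² + 6*z (r(z) = (z² + 7*z) - z = z² + 6*z)
(r(-1)*K(6))*42 = ((-(6 - 1))*(-5 - 1*6))*42 = ((-1*5)*(-5 - 6))*42 = -5*(-11)*42 = 55*42 = 2310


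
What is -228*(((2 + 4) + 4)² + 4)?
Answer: -23712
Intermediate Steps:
-228*(((2 + 4) + 4)² + 4) = -228*((6 + 4)² + 4) = -228*(10² + 4) = -228*(100 + 4) = -228*104 = -114*208 = -23712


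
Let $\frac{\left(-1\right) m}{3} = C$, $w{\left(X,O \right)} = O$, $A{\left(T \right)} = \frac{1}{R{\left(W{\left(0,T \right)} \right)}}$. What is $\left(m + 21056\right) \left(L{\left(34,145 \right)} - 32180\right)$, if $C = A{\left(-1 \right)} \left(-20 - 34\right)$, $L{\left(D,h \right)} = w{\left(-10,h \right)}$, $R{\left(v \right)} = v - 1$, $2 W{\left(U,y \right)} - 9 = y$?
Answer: $-676258850$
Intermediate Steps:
$W{\left(U,y \right)} = \frac{9}{2} + \frac{y}{2}$
$R{\left(v \right)} = -1 + v$ ($R{\left(v \right)} = v - 1 = -1 + v$)
$A{\left(T \right)} = \frac{1}{\frac{7}{2} + \frac{T}{2}}$ ($A{\left(T \right)} = \frac{1}{-1 + \left(\frac{9}{2} + \frac{T}{2}\right)} = \frac{1}{\frac{7}{2} + \frac{T}{2}}$)
$L{\left(D,h \right)} = h$
$C = -18$ ($C = \frac{2}{7 - 1} \left(-20 - 34\right) = \frac{2}{6} \left(-54\right) = 2 \cdot \frac{1}{6} \left(-54\right) = \frac{1}{3} \left(-54\right) = -18$)
$m = 54$ ($m = \left(-3\right) \left(-18\right) = 54$)
$\left(m + 21056\right) \left(L{\left(34,145 \right)} - 32180\right) = \left(54 + 21056\right) \left(145 - 32180\right) = 21110 \left(-32035\right) = -676258850$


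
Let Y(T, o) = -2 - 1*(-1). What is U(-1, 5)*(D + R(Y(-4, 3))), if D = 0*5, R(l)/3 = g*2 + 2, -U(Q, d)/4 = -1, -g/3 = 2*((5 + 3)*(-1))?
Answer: 1176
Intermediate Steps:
Y(T, o) = -1 (Y(T, o) = -2 + 1 = -1)
g = 48 (g = -6*(5 + 3)*(-1) = -6*8*(-1) = -6*(-8) = -3*(-16) = 48)
U(Q, d) = 4 (U(Q, d) = -4*(-1) = 4)
R(l) = 294 (R(l) = 3*(48*2 + 2) = 3*(96 + 2) = 3*98 = 294)
D = 0
U(-1, 5)*(D + R(Y(-4, 3))) = 4*(0 + 294) = 4*294 = 1176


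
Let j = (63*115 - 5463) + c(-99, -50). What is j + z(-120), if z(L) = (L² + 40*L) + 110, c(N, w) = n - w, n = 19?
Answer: 11561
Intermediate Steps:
c(N, w) = 19 - w
j = 1851 (j = (63*115 - 5463) + (19 - 1*(-50)) = (7245 - 5463) + (19 + 50) = 1782 + 69 = 1851)
z(L) = 110 + L² + 40*L
j + z(-120) = 1851 + (110 + (-120)² + 40*(-120)) = 1851 + (110 + 14400 - 4800) = 1851 + 9710 = 11561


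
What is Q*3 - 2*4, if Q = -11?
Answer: -41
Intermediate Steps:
Q*3 - 2*4 = -11*3 - 2*4 = -33 - 8 = -41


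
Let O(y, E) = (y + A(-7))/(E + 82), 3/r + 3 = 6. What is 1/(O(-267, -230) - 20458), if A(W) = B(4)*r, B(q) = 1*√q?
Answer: -148/3027519 ≈ -4.8885e-5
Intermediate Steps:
r = 1 (r = 3/(-3 + 6) = 3/3 = 3*(⅓) = 1)
B(q) = √q
A(W) = 2 (A(W) = √4*1 = 2*1 = 2)
O(y, E) = (2 + y)/(82 + E) (O(y, E) = (y + 2)/(E + 82) = (2 + y)/(82 + E))
1/(O(-267, -230) - 20458) = 1/((2 - 267)/(82 - 230) - 20458) = 1/(-265/(-148) - 20458) = 1/(-1/148*(-265) - 20458) = 1/(265/148 - 20458) = 1/(-3027519/148) = -148/3027519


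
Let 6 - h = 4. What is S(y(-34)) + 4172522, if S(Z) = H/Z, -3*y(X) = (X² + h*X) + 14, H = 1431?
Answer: 4598114951/1102 ≈ 4.1725e+6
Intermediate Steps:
h = 2 (h = 6 - 1*4 = 6 - 4 = 2)
y(X) = -14/3 - 2*X/3 - X²/3 (y(X) = -((X² + 2*X) + 14)/3 = -(14 + X² + 2*X)/3 = -14/3 - 2*X/3 - X²/3)
S(Z) = 1431/Z
S(y(-34)) + 4172522 = 1431/(-14/3 - ⅔*(-34) - ⅓*(-34)²) + 4172522 = 1431/(-14/3 + 68/3 - ⅓*1156) + 4172522 = 1431/(-14/3 + 68/3 - 1156/3) + 4172522 = 1431/(-1102/3) + 4172522 = 1431*(-3/1102) + 4172522 = -4293/1102 + 4172522 = 4598114951/1102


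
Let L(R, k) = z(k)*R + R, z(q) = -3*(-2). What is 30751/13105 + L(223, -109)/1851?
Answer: 77377006/24257355 ≈ 3.1898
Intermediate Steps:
z(q) = 6
L(R, k) = 7*R (L(R, k) = 6*R + R = 7*R)
30751/13105 + L(223, -109)/1851 = 30751/13105 + (7*223)/1851 = 30751*(1/13105) + 1561*(1/1851) = 30751/13105 + 1561/1851 = 77377006/24257355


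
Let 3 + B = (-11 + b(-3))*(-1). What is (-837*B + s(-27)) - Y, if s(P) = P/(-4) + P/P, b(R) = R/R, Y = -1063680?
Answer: 4231315/4 ≈ 1.0578e+6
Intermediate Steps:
b(R) = 1
B = 7 (B = -3 + (-11 + 1)*(-1) = -3 - 10*(-1) = -3 + 10 = 7)
s(P) = 1 - P/4 (s(P) = P*(-¼) + 1 = -P/4 + 1 = 1 - P/4)
(-837*B + s(-27)) - Y = (-837*7 + (1 - ¼*(-27))) - 1*(-1063680) = (-5859 + (1 + 27/4)) + 1063680 = (-5859 + 31/4) + 1063680 = -23405/4 + 1063680 = 4231315/4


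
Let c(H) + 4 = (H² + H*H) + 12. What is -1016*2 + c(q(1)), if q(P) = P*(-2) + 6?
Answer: -1992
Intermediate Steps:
q(P) = 6 - 2*P (q(P) = -2*P + 6 = 6 - 2*P)
c(H) = 8 + 2*H² (c(H) = -4 + ((H² + H*H) + 12) = -4 + ((H² + H²) + 12) = -4 + (2*H² + 12) = -4 + (12 + 2*H²) = 8 + 2*H²)
-1016*2 + c(q(1)) = -1016*2 + (8 + 2*(6 - 2*1)²) = -127*16 + (8 + 2*(6 - 2)²) = -2032 + (8 + 2*4²) = -2032 + (8 + 2*16) = -2032 + (8 + 32) = -2032 + 40 = -1992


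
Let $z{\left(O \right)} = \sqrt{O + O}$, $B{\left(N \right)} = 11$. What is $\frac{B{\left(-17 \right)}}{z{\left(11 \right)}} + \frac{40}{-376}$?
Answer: $- \frac{5}{47} + \frac{\sqrt{22}}{2} \approx 2.2388$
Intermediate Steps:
$z{\left(O \right)} = \sqrt{2} \sqrt{O}$ ($z{\left(O \right)} = \sqrt{2 O} = \sqrt{2} \sqrt{O}$)
$\frac{B{\left(-17 \right)}}{z{\left(11 \right)}} + \frac{40}{-376} = \frac{11}{\sqrt{2} \sqrt{11}} + \frac{40}{-376} = \frac{11}{\sqrt{22}} + 40 \left(- \frac{1}{376}\right) = 11 \frac{\sqrt{22}}{22} - \frac{5}{47} = \frac{\sqrt{22}}{2} - \frac{5}{47} = - \frac{5}{47} + \frac{\sqrt{22}}{2}$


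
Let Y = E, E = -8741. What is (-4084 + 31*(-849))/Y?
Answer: 30403/8741 ≈ 3.4782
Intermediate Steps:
Y = -8741
(-4084 + 31*(-849))/Y = (-4084 + 31*(-849))/(-8741) = (-4084 - 26319)*(-1/8741) = -30403*(-1/8741) = 30403/8741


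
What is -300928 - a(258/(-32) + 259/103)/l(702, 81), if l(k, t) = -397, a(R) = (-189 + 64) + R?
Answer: -196884164711/654256 ≈ -3.0093e+5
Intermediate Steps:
a(R) = -125 + R
-300928 - a(258/(-32) + 259/103)/l(702, 81) = -300928 - (-125 + (258/(-32) + 259/103))/(-397) = -300928 - (-125 + (258*(-1/32) + 259*(1/103)))*(-1)/397 = -300928 - (-125 + (-129/16 + 259/103))*(-1)/397 = -300928 - (-125 - 9143/1648)*(-1)/397 = -300928 - (-215143)*(-1)/(1648*397) = -300928 - 1*215143/654256 = -300928 - 215143/654256 = -196884164711/654256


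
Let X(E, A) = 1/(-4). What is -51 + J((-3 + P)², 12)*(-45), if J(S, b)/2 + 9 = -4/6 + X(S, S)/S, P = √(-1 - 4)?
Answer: 9*(733*I + 1092*√5)/(4*(2*I + 3*√5)) ≈ 819.46 + 1.5401*I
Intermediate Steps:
X(E, A) = -¼
P = I*√5 (P = √(-5) = I*√5 ≈ 2.2361*I)
J(S, b) = -58/3 - 1/(2*S) (J(S, b) = -18 + 2*(-4/6 - 1/(4*S)) = -18 + 2*(-4*⅙ - 1/(4*S)) = -18 + 2*(-⅔ - 1/(4*S)) = -18 + (-4/3 - 1/(2*S)) = -58/3 - 1/(2*S))
-51 + J((-3 + P)², 12)*(-45) = -51 + ((-3 - 116*(-3 + I*√5)²)/(6*((-3 + I*√5)²)))*(-45) = -51 + ((-3 - 116*(-3 + I*√5)²)/(6*(-3 + I*√5)²))*(-45) = -51 - 15*(-3 - 116*(-3 + I*√5)²)/(2*(-3 + I*√5)²)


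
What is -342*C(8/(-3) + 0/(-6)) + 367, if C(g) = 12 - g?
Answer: -4649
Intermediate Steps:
-342*C(8/(-3) + 0/(-6)) + 367 = -342*(12 - (8/(-3) + 0/(-6))) + 367 = -342*(12 - (8*(-1/3) + 0*(-1/6))) + 367 = -342*(12 - (-8/3 + 0)) + 367 = -342*(12 - 1*(-8/3)) + 367 = -342*(12 + 8/3) + 367 = -342*44/3 + 367 = -5016 + 367 = -4649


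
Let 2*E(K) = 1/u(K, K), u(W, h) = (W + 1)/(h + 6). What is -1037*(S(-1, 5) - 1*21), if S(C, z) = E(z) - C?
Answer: 237473/12 ≈ 19789.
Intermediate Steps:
u(W, h) = (1 + W)/(6 + h)
E(K) = (6 + K)/(2*(1 + K)) (E(K) = 1/(2*(((1 + K)/(6 + K)))) = ((6 + K)/(1 + K))/2 = (6 + K)/(2*(1 + K)))
S(C, z) = -C + (6 + z)/(2*(1 + z)) (S(C, z) = (6 + z)/(2*(1 + z)) - C = -C + (6 + z)/(2*(1 + z)))
-1037*(S(-1, 5) - 1*21) = -1037*((3 + (1/2)*5 - 1*(-1)*(1 + 5))/(1 + 5) - 1*21) = -1037*((3 + 5/2 - 1*(-1)*6)/6 - 21) = -1037*((3 + 5/2 + 6)/6 - 21) = -1037*((1/6)*(23/2) - 21) = -1037*(23/12 - 21) = -1037*(-229/12) = 237473/12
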